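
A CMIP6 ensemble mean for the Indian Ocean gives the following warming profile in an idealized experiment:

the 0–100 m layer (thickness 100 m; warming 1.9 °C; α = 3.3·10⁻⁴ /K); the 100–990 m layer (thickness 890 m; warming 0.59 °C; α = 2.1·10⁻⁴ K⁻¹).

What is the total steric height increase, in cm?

Layer 1: 3.3×10⁻⁴ × 100 × 1.9 = 0.06270 m
890 × 2.1×10⁻⁴ × 0.59 = 0.110271 m
Δh = 0.06270 + 0.110271 = 0.172971 m

Δh ≈ 17.3 cm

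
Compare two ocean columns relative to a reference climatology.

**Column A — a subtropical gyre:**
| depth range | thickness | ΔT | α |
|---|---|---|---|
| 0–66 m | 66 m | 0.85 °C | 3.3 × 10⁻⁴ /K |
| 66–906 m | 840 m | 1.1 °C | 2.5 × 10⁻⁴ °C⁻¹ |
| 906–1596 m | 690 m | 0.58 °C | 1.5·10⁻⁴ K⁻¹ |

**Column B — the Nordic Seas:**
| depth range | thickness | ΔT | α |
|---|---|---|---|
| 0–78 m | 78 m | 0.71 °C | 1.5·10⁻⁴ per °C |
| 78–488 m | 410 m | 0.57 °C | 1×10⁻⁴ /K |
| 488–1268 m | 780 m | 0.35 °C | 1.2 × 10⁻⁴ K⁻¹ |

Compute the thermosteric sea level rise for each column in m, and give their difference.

A 66 × 0.85 × 3.3×10⁻⁴ = 0.018513 m
A 66–906 m: 1.1 × 840 × 2.5×10⁻⁴ = 0.23100 m
A 906–1596 m: 690 × 0.58 × 1.5×10⁻⁴ = 0.06003 m
A total: 0.309543 m
B 0.71 × 78 × 1.5×10⁻⁴ = 0.008307 m
B Layer 2: 1×10⁻⁴ × 410 × 0.57 = 0.02337 m
B 488–1268 m: 1.2×10⁻⁴ × 780 × 0.35 = 0.03276 m
B total: 0.064437 m
Difference: 0.309543 − 0.064437 = 0.245106 m

Δh_A ≈ 0.31 m, Δh_B ≈ 0.064 m; difference ≈ 0.25 m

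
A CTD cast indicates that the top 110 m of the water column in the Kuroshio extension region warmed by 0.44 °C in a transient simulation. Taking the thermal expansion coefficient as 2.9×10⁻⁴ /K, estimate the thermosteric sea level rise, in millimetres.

about 14.0 mm

Δh = αΔT·H = 2.9×10⁻⁴ × 0.44 × 110 = 0.014036 m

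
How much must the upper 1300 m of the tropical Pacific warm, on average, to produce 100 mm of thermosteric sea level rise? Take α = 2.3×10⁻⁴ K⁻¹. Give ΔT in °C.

ΔT = Δh/(αH) = 0.1 / (2.3×10⁻⁴ × 1300) ≈ 0.3344 °C

ΔT ≈ 0.33 °C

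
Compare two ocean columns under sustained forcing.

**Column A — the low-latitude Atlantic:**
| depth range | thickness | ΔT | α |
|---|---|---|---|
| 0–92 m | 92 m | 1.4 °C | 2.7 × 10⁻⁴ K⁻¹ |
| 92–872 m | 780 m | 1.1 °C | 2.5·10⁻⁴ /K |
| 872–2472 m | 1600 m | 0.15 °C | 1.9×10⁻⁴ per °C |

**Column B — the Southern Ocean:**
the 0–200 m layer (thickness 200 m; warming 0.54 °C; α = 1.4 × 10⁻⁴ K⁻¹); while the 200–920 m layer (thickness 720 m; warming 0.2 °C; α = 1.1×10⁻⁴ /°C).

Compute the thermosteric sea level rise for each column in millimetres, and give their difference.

A 2.7×10⁻⁴ × 1.4 × 92 = 0.034776 m
A 92–872 m: 1.1 × 2.5×10⁻⁴ × 780 = 0.21450 m
A 1.9×10⁻⁴ × 0.15 × 1600 = 0.04560 m
A total: 0.294876 m
B 0–200 m: 200 × 0.54 × 1.4×10⁻⁴ = 0.01512 m
B 720 × 1.1×10⁻⁴ × 0.2 = 0.01584 m
B total: 0.03096 m
Difference: 0.294876 − 0.03096 = 0.263916 m

A: 295 mm; B: 31.0 mm; difference 264 mm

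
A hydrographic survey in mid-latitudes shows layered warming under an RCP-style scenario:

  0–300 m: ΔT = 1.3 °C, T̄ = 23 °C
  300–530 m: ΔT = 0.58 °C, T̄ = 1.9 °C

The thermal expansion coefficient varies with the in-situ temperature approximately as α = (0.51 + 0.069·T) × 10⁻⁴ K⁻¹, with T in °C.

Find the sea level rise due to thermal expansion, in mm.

Δh ≈ 90.3 mm

Layer 1: α = (0.51 + 0.069×23)×10⁻⁴ = 2.097×10⁻⁴ K⁻¹
Layer 2: α = (0.51 + 0.069×1.9)×10⁻⁴ = 0.6411×10⁻⁴ K⁻¹
0–300 m: 1.3 × 300 × 2.097×10⁻⁴ = 0.081783 m
300–530 m: 0.6411×10⁻⁴ × 230 × 0.58 = 0.008552274 m
Δh = 0.081783 + 0.008552274 = 0.090335274 m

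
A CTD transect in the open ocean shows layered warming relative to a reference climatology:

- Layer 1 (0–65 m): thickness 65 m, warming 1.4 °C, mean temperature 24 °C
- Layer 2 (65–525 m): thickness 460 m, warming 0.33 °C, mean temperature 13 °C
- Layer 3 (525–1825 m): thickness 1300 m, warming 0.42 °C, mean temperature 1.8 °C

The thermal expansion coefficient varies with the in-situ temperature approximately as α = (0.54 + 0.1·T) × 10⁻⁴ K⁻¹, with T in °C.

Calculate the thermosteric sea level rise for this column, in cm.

Layer 1: α = (0.54 + 0.1×24)×10⁻⁴ = 2.94×10⁻⁴ K⁻¹
Layer 2: α = (0.54 + 0.1×13)×10⁻⁴ = 1.84×10⁻⁴ K⁻¹
Layer 3: α = (0.54 + 0.1×1.8)×10⁻⁴ = 0.72×10⁻⁴ K⁻¹
0–65 m: 1.4 × 65 × 2.94×10⁻⁴ = 0.026754 m
65–525 m: 1.84×10⁻⁴ × 0.33 × 460 = 0.0279312 m
0.72×10⁻⁴ × 0.42 × 1300 = 0.039312 m
Δh = 0.026754 + 0.0279312 + 0.039312 = 0.0939972 m ≈ 9.40 cm

9.40 cm of thermosteric rise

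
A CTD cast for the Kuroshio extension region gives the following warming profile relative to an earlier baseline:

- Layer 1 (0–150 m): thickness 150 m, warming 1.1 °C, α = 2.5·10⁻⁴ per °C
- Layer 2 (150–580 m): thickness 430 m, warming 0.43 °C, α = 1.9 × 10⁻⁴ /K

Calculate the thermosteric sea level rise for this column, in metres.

Δh ≈ 0.0764 m

0–150 m: 150 × 1.1 × 2.5×10⁻⁴ = 0.04125 m
Layer 2: 0.43 × 1.9×10⁻⁴ × 430 = 0.035131 m
Δh = 0.04125 + 0.035131 = 0.076381 m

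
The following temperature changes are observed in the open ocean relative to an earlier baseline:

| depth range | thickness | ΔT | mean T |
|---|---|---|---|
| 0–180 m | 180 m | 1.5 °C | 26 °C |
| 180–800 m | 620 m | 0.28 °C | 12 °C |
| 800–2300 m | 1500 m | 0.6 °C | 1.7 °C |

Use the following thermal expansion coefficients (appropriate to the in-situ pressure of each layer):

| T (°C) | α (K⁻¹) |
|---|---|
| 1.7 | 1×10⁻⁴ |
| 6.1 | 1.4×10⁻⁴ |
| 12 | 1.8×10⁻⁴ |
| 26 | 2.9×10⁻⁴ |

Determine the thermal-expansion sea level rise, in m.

Layer 1 at 26 °C → α = 2.9×10⁻⁴ K⁻¹
Layer 2 at 12 °C → α = 1.8×10⁻⁴ K⁻¹
Layer 3 at 1.7 °C → α = 1×10⁻⁴ K⁻¹
2.9×10⁻⁴ × 180 × 1.5 = 0.07830 m
Layer 2: 0.28 × 1.8×10⁻⁴ × 620 = 0.031248 m
800–2300 m: 0.6 × 1500 × 1×10⁻⁴ = 0.09000 m
Δh = 0.07830 + 0.031248 + 0.09000 = 0.199548 m

Δh ≈ 0.20 m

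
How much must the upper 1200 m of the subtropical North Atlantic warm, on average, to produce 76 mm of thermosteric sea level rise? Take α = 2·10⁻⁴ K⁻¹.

ΔT ≈ 0.32 °C

ΔT = Δh/(αH) = 0.076 / (2×10⁻⁴ × 1200) ≈ 0.3167 °C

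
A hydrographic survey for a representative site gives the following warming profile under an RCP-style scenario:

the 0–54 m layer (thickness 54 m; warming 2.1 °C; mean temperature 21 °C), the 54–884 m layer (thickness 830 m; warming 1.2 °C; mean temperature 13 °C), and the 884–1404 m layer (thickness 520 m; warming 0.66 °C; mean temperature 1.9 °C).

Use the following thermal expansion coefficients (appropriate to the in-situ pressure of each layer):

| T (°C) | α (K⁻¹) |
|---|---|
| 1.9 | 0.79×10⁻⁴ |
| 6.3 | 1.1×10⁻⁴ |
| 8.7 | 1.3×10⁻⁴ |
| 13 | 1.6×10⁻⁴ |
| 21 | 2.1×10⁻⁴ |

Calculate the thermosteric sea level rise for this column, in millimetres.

Δh ≈ 210 mm

Layer 1 at 21 °C → α = 2.1×10⁻⁴ K⁻¹
Layer 2 at 13 °C → α = 1.6×10⁻⁴ K⁻¹
Layer 3 at 1.9 °C → α = 0.79×10⁻⁴ K⁻¹
0–54 m: 2.1 × 54 × 2.1×10⁻⁴ = 0.023814 m
Layer 2: 1.2 × 1.6×10⁻⁴ × 830 = 0.15936 m
Layer 3: 520 × 0.79×10⁻⁴ × 0.66 = 0.0271128 m
Δh = 0.023814 + 0.15936 + 0.0271128 = 0.2102868 m ≈ 210 mm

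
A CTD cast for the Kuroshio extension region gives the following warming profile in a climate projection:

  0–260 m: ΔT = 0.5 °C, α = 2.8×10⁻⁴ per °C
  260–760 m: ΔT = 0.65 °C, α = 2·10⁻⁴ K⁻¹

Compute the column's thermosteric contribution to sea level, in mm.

Layer 1: 260 × 2.8×10⁻⁴ × 0.5 = 0.03640 m
260–760 m: 500 × 2×10⁻⁴ × 0.65 = 0.06500 m
Δh = 0.03640 + 0.06500 = 0.10140 m

100 mm of thermosteric rise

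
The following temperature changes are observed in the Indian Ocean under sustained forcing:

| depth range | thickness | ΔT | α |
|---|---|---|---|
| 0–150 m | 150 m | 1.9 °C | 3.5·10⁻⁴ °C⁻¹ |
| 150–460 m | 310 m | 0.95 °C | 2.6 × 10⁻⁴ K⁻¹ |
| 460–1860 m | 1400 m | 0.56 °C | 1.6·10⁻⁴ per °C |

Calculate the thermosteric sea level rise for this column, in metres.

1.9 × 150 × 3.5×10⁻⁴ = 0.09975 m
Layer 2: 2.6×10⁻⁴ × 0.95 × 310 = 0.07657 m
Layer 3: 1400 × 0.56 × 1.6×10⁻⁴ = 0.12544 m
Δh = 0.09975 + 0.07657 + 0.12544 = 0.30176 m

0.302 m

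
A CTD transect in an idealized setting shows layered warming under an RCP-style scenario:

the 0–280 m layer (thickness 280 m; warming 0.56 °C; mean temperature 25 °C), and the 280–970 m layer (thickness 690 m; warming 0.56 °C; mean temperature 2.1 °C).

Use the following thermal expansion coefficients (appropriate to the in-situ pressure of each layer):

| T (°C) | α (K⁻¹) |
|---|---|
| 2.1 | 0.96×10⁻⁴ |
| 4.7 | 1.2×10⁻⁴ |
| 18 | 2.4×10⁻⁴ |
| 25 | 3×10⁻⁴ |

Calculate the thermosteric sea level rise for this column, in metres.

0.0841 m of thermosteric rise

Layer 1 at 25 °C → α = 3×10⁻⁴ K⁻¹
Layer 2 at 2.1 °C → α = 0.96×10⁻⁴ K⁻¹
0.56 × 3×10⁻⁴ × 280 = 0.04704 m
0.96×10⁻⁴ × 0.56 × 690 = 0.0370944 m
Δh = 0.04704 + 0.0370944 = 0.0841344 m ≈ 0.0841 m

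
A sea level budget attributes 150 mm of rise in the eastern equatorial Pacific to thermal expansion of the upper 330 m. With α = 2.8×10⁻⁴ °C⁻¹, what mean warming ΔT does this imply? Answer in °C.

about 1.62 °C

ΔT = Δh/(αH) = 0.15 / (2.8×10⁻⁴ × 330) ≈ 1.623 °C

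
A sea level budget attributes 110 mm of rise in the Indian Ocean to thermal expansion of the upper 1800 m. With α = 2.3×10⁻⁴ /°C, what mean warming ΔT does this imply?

ΔT ≈ 0.266 °C

ΔT = Δh/(αH) = 0.11 / (2.3×10⁻⁴ × 1800) ≈ 0.2657 °C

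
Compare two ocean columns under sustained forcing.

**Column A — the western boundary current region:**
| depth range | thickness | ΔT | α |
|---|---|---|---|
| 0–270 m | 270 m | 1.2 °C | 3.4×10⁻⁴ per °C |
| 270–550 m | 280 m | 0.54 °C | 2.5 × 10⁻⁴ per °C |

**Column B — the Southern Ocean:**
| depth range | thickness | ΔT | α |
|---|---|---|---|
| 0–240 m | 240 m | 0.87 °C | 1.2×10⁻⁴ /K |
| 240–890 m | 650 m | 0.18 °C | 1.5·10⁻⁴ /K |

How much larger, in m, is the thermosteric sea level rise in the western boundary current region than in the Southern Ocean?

0.11 m

A 0–270 m: 1.2 × 3.4×10⁻⁴ × 270 = 0.11016 m
A 280 × 2.5×10⁻⁴ × 0.54 = 0.03780 m
A total: 0.14796 m
B 240 × 1.2×10⁻⁴ × 0.87 = 0.025056 m
B 240–890 m: 0.18 × 650 × 1.5×10⁻⁴ = 0.01755 m
B total: 0.042606 m
Difference: 0.14796 − 0.042606 = 0.105354 m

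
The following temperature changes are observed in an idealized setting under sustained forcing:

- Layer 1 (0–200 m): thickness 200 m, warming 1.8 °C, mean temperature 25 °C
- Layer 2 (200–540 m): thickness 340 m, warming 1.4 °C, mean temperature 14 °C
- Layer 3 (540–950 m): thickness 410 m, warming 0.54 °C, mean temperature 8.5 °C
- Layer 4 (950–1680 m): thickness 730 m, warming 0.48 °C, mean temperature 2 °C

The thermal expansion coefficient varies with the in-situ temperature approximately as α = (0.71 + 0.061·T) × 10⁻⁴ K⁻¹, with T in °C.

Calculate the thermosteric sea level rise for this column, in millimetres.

Layer 1: α = (0.71 + 0.061×25)×10⁻⁴ = 2.235×10⁻⁴ K⁻¹
Layer 2: α = (0.71 + 0.061×14)×10⁻⁴ = 1.564×10⁻⁴ K⁻¹
Layer 3: α = (0.71 + 0.061×8.5)×10⁻⁴ = 1.2285×10⁻⁴ K⁻¹
Layer 4: α = (0.71 + 0.061×2)×10⁻⁴ = 0.832×10⁻⁴ K⁻¹
Layer 1: 200 × 2.235×10⁻⁴ × 1.8 = 0.08046 m
Layer 2: 1.564×10⁻⁴ × 1.4 × 340 = 0.0744464 m
540–950 m: 1.2285×10⁻⁴ × 410 × 0.54 = 0.02719899 m
730 × 0.48 × 0.832×10⁻⁴ = 0.02915328 m
Δh = 0.08046 + 0.0744464 + 0.02719899 + 0.02915328 = 0.21125867 m

211 mm of thermosteric rise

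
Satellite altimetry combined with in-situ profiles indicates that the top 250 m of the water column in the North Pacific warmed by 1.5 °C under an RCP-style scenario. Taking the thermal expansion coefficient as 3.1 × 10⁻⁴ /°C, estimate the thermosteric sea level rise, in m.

Δh ≈ 0.12 m

Δh = αΔT·H = 3.1×10⁻⁴ × 1.5 × 250 = 0.11625 m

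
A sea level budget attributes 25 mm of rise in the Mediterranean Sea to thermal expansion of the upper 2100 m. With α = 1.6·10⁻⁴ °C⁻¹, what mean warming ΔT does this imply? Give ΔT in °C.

ΔT = Δh/(αH) = 0.025 / (1.6×10⁻⁴ × 2100) ≈ 0.07440 °C

about 0.0744 °C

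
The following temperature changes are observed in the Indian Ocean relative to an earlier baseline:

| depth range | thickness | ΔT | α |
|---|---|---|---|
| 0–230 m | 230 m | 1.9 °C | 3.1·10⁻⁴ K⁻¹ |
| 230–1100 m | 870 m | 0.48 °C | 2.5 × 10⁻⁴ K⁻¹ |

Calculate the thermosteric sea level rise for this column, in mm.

240 mm of thermosteric rise

0–230 m: 230 × 3.1×10⁻⁴ × 1.9 = 0.13547 m
230–1100 m: 870 × 0.48 × 2.5×10⁻⁴ = 0.10440 m
Δh = 0.13547 + 0.10440 = 0.23987 m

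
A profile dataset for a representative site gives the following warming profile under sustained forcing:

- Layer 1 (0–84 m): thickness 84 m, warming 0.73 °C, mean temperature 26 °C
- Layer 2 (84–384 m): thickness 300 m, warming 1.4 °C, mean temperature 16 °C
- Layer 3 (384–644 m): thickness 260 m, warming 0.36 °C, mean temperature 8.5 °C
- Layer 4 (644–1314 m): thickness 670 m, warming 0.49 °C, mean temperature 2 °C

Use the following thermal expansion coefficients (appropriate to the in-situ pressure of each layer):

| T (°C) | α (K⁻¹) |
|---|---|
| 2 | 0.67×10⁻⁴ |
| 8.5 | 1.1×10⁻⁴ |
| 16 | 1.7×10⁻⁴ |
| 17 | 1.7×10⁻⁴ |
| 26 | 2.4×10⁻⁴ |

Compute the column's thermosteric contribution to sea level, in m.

Layer 1 at 26 °C → α = 2.4×10⁻⁴ K⁻¹
Layer 2 at 16 °C → α = 1.7×10⁻⁴ K⁻¹
Layer 3 at 8.5 °C → α = 1.1×10⁻⁴ K⁻¹
Layer 4 at 2 °C → α = 0.67×10⁻⁴ K⁻¹
0.73 × 84 × 2.4×10⁻⁴ = 0.0147168 m
300 × 1.7×10⁻⁴ × 1.4 = 0.07140 m
384–644 m: 1.1×10⁻⁴ × 0.36 × 260 = 0.010296 m
0.49 × 0.67×10⁻⁴ × 670 = 0.0219961 m
Δh = 0.0147168 + 0.07140 + 0.010296 + 0.0219961 = 0.1184089 m

about 0.12 m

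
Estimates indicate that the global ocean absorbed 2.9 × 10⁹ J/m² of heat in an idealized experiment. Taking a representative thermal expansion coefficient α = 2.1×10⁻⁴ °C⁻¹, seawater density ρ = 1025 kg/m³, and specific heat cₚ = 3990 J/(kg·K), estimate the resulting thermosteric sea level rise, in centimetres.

Δh = 15 cm

Δh = αQ/(ρcₚ) = 2.1×10⁻⁴ × 2.9×10⁹ / (1025 × 3990) ≈ 0.14891 m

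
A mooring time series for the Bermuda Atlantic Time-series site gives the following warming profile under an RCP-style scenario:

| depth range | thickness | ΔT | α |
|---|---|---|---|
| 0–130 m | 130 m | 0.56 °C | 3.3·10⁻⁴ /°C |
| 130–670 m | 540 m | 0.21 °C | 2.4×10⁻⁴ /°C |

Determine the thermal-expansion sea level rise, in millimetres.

3.3×10⁻⁴ × 130 × 0.56 = 0.024024 m
130–670 m: 0.21 × 540 × 2.4×10⁻⁴ = 0.027216 m
Δh = 0.024024 + 0.027216 = 0.05124 m ≈ 51.2 mm

Δh ≈ 51.2 mm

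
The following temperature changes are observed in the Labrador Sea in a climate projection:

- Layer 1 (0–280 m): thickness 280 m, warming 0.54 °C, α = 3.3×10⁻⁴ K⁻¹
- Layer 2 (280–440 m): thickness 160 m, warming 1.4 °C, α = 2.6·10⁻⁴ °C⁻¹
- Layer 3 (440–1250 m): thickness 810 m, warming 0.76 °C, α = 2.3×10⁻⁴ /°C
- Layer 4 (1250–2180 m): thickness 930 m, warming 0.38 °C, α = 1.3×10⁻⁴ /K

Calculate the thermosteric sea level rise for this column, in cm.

Δh ≈ 29.6 cm

Layer 1: 280 × 3.3×10⁻⁴ × 0.54 = 0.049896 m
2.6×10⁻⁴ × 1.4 × 160 = 0.05824 m
440–1250 m: 2.3×10⁻⁴ × 0.76 × 810 = 0.141588 m
930 × 0.38 × 1.3×10⁻⁴ = 0.045942 m
Δh = 0.049896 + 0.05824 + 0.141588 + 0.045942 = 0.295666 m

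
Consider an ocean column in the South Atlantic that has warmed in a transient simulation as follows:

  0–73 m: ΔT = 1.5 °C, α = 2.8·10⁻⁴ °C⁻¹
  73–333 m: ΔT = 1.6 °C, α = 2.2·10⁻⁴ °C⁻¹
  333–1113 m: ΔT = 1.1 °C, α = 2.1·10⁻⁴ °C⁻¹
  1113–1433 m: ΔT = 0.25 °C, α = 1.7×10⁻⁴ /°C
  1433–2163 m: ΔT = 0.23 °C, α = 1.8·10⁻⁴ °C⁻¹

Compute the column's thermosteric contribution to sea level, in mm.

Δh = 350 mm

0–73 m: 1.5 × 2.8×10⁻⁴ × 73 = 0.03066 m
Layer 2: 2.2×10⁻⁴ × 1.6 × 260 = 0.09152 m
333–1113 m: 780 × 2.1×10⁻⁴ × 1.1 = 0.18018 m
Layer 4: 0.25 × 1.7×10⁻⁴ × 320 = 0.01360 m
Layer 5: 730 × 0.23 × 1.8×10⁻⁴ = 0.030222 m
Δh = 0.03066 + 0.09152 + 0.18018 + 0.01360 + 0.030222 = 0.346182 m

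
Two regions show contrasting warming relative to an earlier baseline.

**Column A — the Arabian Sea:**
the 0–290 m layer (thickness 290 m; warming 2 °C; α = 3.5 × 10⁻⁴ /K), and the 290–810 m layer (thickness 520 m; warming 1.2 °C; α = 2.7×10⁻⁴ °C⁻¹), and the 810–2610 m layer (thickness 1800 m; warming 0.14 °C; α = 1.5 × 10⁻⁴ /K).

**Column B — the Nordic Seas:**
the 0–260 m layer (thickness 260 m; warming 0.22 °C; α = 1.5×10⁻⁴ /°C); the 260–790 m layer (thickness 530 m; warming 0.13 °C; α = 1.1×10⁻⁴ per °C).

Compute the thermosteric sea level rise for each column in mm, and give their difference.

A 2 × 3.5×10⁻⁴ × 290 = 0.20300 m
A 1.2 × 2.7×10⁻⁴ × 520 = 0.16848 m
A 0.14 × 1.5×10⁻⁴ × 1800 = 0.03780 m
A total: 0.40928 m
B 1.5×10⁻⁴ × 260 × 0.22 = 0.00858 m
B 1.1×10⁻⁴ × 530 × 0.13 = 0.007579 m
B total: 0.016159 m
Difference: 0.40928 − 0.016159 = 0.393121 m

A: 409 mm; B: 16.2 mm; difference 393 mm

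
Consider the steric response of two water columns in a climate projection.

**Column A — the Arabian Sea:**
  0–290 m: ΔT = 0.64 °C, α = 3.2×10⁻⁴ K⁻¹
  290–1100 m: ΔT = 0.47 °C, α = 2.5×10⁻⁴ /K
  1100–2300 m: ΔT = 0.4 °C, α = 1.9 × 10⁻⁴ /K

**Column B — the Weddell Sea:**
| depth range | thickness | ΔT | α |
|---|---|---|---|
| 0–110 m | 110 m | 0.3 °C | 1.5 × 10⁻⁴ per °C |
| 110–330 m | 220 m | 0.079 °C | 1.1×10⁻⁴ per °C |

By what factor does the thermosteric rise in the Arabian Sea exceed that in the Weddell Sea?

A 0–290 m: 3.2×10⁻⁴ × 0.64 × 290 = 0.059392 m
A 290–1100 m: 0.47 × 2.5×10⁻⁴ × 810 = 0.095175 m
A 1200 × 1.9×10⁻⁴ × 0.4 = 0.09120 m
A total: 0.245767 m
B 0.3 × 1.5×10⁻⁴ × 110 = 0.00495 m
B 0.079 × 220 × 1.1×10⁻⁴ = 0.0019118 m
B total: 0.0068618 m
Ratio: 0.245767 / 0.0068618 ≈ 35.82

≈ 35.8×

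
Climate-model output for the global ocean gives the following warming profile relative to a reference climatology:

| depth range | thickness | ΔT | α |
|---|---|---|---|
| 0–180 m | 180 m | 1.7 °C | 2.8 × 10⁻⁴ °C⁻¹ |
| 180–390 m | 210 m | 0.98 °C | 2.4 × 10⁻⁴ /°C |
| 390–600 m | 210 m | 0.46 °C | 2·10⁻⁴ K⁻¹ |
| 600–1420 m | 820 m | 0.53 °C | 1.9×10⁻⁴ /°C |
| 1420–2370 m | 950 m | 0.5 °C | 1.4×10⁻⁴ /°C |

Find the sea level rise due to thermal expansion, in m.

Layer 1: 1.7 × 2.8×10⁻⁴ × 180 = 0.08568 m
Layer 2: 2.4×10⁻⁴ × 210 × 0.98 = 0.049392 m
390–600 m: 0.46 × 210 × 2×10⁻⁴ = 0.01932 m
1.9×10⁻⁴ × 820 × 0.53 = 0.082574 m
1.4×10⁻⁴ × 950 × 0.5 = 0.06650 m
Δh = 0.08568 + 0.049392 + 0.01932 + 0.082574 + 0.06650 = 0.303466 m

Δh = 0.303 m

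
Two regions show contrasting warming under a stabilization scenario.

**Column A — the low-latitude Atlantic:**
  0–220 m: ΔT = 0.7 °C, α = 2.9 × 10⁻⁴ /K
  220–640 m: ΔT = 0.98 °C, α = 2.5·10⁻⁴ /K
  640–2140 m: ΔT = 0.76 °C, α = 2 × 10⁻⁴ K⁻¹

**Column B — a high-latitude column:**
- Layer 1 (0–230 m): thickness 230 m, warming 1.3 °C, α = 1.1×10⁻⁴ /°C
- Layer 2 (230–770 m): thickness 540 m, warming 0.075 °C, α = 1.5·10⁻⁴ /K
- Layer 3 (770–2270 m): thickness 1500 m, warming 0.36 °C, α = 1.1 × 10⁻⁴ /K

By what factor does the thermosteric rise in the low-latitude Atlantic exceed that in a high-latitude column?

A Layer 1: 220 × 0.7 × 2.9×10⁻⁴ = 0.04466 m
A Layer 2: 0.98 × 2.5×10⁻⁴ × 420 = 0.10290 m
A Layer 3: 2×10⁻⁴ × 1500 × 0.76 = 0.22800 m
A total: 0.37556 m
B 230 × 1.1×10⁻⁴ × 1.3 = 0.03289 m
B 540 × 0.075 × 1.5×10⁻⁴ = 0.006075 m
B 0.36 × 1.1×10⁻⁴ × 1500 = 0.05940 m
B total: 0.098365 m
Ratio: 0.37556 / 0.098365 ≈ 3.818

≈ 3.8×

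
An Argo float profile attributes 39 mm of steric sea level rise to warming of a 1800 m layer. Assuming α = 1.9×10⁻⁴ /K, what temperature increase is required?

about 0.11 K

ΔT = Δh/(αH) = 0.039 / (1.9×10⁻⁴ × 1800) ≈ 0.1140 K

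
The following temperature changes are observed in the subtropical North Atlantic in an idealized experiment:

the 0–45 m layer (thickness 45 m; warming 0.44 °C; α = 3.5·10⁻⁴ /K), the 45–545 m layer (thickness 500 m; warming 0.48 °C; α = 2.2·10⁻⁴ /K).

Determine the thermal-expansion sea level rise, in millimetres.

Layer 1: 45 × 3.5×10⁻⁴ × 0.44 = 0.00693 m
Layer 2: 500 × 0.48 × 2.2×10⁻⁴ = 0.05280 m
Δh = 0.00693 + 0.05280 = 0.05973 m

59.7 mm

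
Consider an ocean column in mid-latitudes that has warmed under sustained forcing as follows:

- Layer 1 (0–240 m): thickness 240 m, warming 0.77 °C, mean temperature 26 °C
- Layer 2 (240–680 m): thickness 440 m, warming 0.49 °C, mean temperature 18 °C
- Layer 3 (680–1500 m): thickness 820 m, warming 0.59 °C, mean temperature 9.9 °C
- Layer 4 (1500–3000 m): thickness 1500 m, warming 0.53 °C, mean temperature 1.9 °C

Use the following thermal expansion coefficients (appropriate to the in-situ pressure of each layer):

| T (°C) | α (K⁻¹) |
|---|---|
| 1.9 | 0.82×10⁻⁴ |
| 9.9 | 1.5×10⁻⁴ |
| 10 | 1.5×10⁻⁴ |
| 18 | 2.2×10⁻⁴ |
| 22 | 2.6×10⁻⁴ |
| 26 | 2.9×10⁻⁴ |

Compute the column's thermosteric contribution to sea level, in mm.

about 240 mm

Layer 1 at 26 °C → α = 2.9×10⁻⁴ K⁻¹
Layer 2 at 18 °C → α = 2.2×10⁻⁴ K⁻¹
Layer 3 at 9.9 °C → α = 1.5×10⁻⁴ K⁻¹
Layer 4 at 1.9 °C → α = 0.82×10⁻⁴ K⁻¹
0–240 m: 2.9×10⁻⁴ × 240 × 0.77 = 0.053592 m
0.49 × 440 × 2.2×10⁻⁴ = 0.047432 m
Layer 3: 0.59 × 1.5×10⁻⁴ × 820 = 0.07257 m
1500–3000 m: 0.53 × 0.82×10⁻⁴ × 1500 = 0.06519 m
Δh = 0.053592 + 0.047432 + 0.07257 + 0.06519 = 0.238784 m ≈ 240 mm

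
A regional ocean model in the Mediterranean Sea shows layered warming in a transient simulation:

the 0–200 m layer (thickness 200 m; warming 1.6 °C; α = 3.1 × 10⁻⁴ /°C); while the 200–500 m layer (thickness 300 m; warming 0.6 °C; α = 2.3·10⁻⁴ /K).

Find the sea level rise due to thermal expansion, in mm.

Δh = 140 mm

0–200 m: 3.1×10⁻⁴ × 1.6 × 200 = 0.09920 m
2.3×10⁻⁴ × 300 × 0.6 = 0.04140 m
Δh = 0.09920 + 0.04140 = 0.14060 m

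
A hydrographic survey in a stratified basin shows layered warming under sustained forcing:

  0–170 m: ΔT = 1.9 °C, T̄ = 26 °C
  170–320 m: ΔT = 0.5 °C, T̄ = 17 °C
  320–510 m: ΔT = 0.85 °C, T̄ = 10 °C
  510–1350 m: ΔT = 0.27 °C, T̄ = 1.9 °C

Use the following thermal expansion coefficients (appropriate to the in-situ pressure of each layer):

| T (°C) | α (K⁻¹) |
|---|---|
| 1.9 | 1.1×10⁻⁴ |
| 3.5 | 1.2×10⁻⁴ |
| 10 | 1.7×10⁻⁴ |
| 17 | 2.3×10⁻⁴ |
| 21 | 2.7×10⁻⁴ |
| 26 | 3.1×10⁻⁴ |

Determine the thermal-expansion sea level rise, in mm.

Δh ≈ 170 mm

Layer 1 at 26 °C → α = 3.1×10⁻⁴ K⁻¹
Layer 2 at 17 °C → α = 2.3×10⁻⁴ K⁻¹
Layer 3 at 10 °C → α = 1.7×10⁻⁴ K⁻¹
Layer 4 at 1.9 °C → α = 1.1×10⁻⁴ K⁻¹
Layer 1: 170 × 3.1×10⁻⁴ × 1.9 = 0.10013 m
Layer 2: 2.3×10⁻⁴ × 0.5 × 150 = 0.01725 m
Layer 3: 0.85 × 1.7×10⁻⁴ × 190 = 0.027455 m
510–1350 m: 1.1×10⁻⁴ × 840 × 0.27 = 0.024948 m
Δh = 0.10013 + 0.01725 + 0.027455 + 0.024948 = 0.169783 m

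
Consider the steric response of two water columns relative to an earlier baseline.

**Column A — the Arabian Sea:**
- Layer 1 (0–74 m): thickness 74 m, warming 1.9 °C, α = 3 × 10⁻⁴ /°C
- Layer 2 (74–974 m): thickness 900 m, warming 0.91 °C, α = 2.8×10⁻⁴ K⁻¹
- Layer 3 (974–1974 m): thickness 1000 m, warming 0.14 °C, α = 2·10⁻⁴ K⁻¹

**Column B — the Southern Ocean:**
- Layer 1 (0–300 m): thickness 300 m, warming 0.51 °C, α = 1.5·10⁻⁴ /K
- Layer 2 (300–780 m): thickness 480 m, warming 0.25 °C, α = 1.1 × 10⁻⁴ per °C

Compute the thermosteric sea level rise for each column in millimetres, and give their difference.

A Layer 1: 74 × 3×10⁻⁴ × 1.9 = 0.04218 m
A 2.8×10⁻⁴ × 900 × 0.91 = 0.22932 m
A 974–1974 m: 1000 × 0.14 × 2×10⁻⁴ = 0.02800 m
A total: 0.29950 m
B 300 × 0.51 × 1.5×10⁻⁴ = 0.02295 m
B Layer 2: 0.25 × 1.1×10⁻⁴ × 480 = 0.01320 m
B total: 0.03615 m
Difference: 0.29950 − 0.03615 = 0.26335 m

Δh_A ≈ 300 mm, Δh_B ≈ 36 mm; difference ≈ 260 mm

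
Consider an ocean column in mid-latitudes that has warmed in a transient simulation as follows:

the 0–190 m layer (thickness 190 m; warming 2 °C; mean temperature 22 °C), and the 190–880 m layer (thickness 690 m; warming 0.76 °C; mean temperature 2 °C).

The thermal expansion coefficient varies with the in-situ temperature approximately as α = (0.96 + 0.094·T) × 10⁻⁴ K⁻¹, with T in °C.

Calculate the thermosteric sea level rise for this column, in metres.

0.175 m

Layer 1: α = (0.96 + 0.094×22)×10⁻⁴ = 3.028×10⁻⁴ K⁻¹
Layer 2: α = (0.96 + 0.094×2)×10⁻⁴ = 1.148×10⁻⁴ K⁻¹
0–190 m: 2 × 3.028×10⁻⁴ × 190 = 0.115064 m
190–880 m: 1.148×10⁻⁴ × 0.76 × 690 = 0.06020112 m
Δh = 0.115064 + 0.06020112 = 0.17526512 m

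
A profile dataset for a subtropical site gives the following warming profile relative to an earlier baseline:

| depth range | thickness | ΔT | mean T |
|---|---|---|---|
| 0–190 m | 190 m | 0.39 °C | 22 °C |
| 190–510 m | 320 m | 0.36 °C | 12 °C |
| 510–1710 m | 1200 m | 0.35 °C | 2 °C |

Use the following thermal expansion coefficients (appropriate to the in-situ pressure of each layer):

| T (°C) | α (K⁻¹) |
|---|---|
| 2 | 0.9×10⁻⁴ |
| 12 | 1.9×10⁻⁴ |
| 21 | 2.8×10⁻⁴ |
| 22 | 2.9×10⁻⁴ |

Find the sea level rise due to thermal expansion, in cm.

Layer 1 at 22 °C → α = 2.9×10⁻⁴ K⁻¹
Layer 2 at 12 °C → α = 1.9×10⁻⁴ K⁻¹
Layer 3 at 2 °C → α = 0.9×10⁻⁴ K⁻¹
2.9×10⁻⁴ × 190 × 0.39 = 0.021489 m
190–510 m: 1.9×10⁻⁴ × 320 × 0.36 = 0.021888 m
Layer 3: 0.35 × 1200 × 0.9×10⁻⁴ = 0.03780 m
Δh = 0.021489 + 0.021888 + 0.03780 = 0.081177 m

8.1 cm of thermosteric rise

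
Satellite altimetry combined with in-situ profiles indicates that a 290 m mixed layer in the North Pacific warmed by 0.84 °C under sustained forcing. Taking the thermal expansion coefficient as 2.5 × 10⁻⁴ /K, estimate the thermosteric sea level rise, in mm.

60.9 mm

Δh = αΔT·H = 2.5×10⁻⁴ × 0.84 × 290 = 0.06090 m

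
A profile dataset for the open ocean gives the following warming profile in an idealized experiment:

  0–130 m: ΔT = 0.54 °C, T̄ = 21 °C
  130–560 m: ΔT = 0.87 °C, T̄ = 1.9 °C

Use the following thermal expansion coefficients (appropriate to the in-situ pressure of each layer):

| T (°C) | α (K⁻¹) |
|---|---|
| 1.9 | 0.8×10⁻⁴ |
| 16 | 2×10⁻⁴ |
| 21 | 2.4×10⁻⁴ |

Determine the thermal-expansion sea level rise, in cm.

Layer 1 at 21 °C → α = 2.4×10⁻⁴ K⁻¹
Layer 2 at 1.9 °C → α = 0.8×10⁻⁴ K⁻¹
0–130 m: 0.54 × 2.4×10⁻⁴ × 130 = 0.016848 m
Layer 2: 0.87 × 430 × 0.8×10⁻⁴ = 0.029928 m
Δh = 0.016848 + 0.029928 = 0.046776 m

4.68 cm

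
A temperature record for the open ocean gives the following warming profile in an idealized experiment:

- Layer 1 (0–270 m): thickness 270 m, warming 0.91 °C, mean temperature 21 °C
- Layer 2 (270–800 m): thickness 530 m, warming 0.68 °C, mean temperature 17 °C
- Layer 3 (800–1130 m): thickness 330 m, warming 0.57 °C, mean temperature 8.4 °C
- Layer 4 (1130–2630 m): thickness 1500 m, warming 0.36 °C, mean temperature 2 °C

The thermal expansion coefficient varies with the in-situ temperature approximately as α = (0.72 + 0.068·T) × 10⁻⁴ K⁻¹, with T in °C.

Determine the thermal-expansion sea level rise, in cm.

Δh = 19.1 cm

Layer 1: α = (0.72 + 0.068×21)×10⁻⁴ = 2.148×10⁻⁴ K⁻¹
Layer 2: α = (0.72 + 0.068×17)×10⁻⁴ = 1.876×10⁻⁴ K⁻¹
Layer 3: α = (0.72 + 0.068×8.4)×10⁻⁴ = 1.2912×10⁻⁴ K⁻¹
Layer 4: α = (0.72 + 0.068×2)×10⁻⁴ = 0.856×10⁻⁴ K⁻¹
270 × 2.148×10⁻⁴ × 0.91 = 0.05277636 m
1.876×10⁻⁴ × 530 × 0.68 = 0.06761104 m
800–1130 m: 0.57 × 330 × 1.2912×10⁻⁴ = 0.024287472 m
1130–2630 m: 1500 × 0.36 × 0.856×10⁻⁴ = 0.046224 m
Δh = 0.05277636 + 0.06761104 + 0.024287472 + 0.046224 = 0.190898872 m ≈ 19.1 cm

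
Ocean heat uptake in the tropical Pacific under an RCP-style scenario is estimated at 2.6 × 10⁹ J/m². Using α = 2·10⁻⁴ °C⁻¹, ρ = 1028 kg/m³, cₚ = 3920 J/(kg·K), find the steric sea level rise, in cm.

Δh = αQ/(ρcₚ) = 2×10⁻⁴ × 2.6×10⁹ / (1028 × 3920) ≈ 0.12904 m

about 12.9 cm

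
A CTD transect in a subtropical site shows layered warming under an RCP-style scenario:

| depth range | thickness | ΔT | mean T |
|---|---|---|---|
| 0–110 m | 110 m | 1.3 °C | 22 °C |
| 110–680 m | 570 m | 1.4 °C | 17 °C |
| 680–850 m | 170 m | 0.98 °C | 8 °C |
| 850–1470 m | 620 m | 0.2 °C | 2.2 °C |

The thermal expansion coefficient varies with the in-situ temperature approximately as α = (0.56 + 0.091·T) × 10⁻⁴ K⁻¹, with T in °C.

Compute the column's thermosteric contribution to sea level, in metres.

Δh ≈ 0.236 m

Layer 1: α = (0.56 + 0.091×22)×10⁻⁴ = 2.562×10⁻⁴ K⁻¹
Layer 2: α = (0.56 + 0.091×17)×10⁻⁴ = 2.107×10⁻⁴ K⁻¹
Layer 3: α = (0.56 + 0.091×8)×10⁻⁴ = 1.288×10⁻⁴ K⁻¹
Layer 4: α = (0.56 + 0.091×2.2)×10⁻⁴ = 0.7602×10⁻⁴ K⁻¹
2.562×10⁻⁴ × 1.3 × 110 = 0.0366366 m
Layer 2: 1.4 × 2.107×10⁻⁴ × 570 = 0.1681386 m
1.288×10⁻⁴ × 170 × 0.98 = 0.02145808 m
Layer 4: 0.7602×10⁻⁴ × 620 × 0.2 = 0.00942648 m
Δh = 0.0366366 + 0.1681386 + 0.02145808 + 0.00942648 = 0.23565976 m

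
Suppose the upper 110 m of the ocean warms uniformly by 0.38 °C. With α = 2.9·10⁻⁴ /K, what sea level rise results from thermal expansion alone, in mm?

Δh = αΔT·H = 2.9×10⁻⁴ × 0.38 × 110 = 0.012122 m

Δh = 12.1 mm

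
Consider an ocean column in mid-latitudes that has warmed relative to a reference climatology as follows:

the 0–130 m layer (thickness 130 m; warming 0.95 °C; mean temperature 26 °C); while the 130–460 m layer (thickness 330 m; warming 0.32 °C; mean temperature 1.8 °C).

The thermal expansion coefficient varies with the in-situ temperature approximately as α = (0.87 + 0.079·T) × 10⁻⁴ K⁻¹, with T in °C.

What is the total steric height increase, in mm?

Layer 1: α = (0.87 + 0.079×26)×10⁻⁴ = 2.924×10⁻⁴ K⁻¹
Layer 2: α = (0.87 + 0.079×1.8)×10⁻⁴ = 1.0122×10⁻⁴ K⁻¹
Layer 1: 2.924×10⁻⁴ × 130 × 0.95 = 0.0361114 m
130–460 m: 330 × 1.0122×10⁻⁴ × 0.32 = 0.010688832 m
Δh = 0.0361114 + 0.010688832 = 0.046800232 m ≈ 47 mm

47 mm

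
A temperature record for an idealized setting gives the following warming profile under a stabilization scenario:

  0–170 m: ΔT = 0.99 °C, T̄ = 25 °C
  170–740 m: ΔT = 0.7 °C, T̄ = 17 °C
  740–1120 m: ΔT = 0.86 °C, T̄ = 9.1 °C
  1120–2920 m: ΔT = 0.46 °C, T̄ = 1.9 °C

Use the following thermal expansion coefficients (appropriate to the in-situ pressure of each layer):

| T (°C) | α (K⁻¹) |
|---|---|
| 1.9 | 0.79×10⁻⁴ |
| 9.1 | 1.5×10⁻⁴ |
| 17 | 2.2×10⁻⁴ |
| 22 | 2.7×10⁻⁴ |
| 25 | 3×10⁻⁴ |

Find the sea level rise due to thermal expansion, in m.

Layer 1 at 25 °C → α = 3×10⁻⁴ K⁻¹
Layer 2 at 17 °C → α = 2.2×10⁻⁴ K⁻¹
Layer 3 at 9.1 °C → α = 1.5×10⁻⁴ K⁻¹
Layer 4 at 1.9 °C → α = 0.79×10⁻⁴ K⁻¹
0–170 m: 170 × 0.99 × 3×10⁻⁴ = 0.05049 m
170–740 m: 2.2×10⁻⁴ × 570 × 0.7 = 0.08778 m
1.5×10⁻⁴ × 380 × 0.86 = 0.04902 m
Layer 4: 0.79×10⁻⁴ × 1800 × 0.46 = 0.065412 m
Δh = 0.05049 + 0.08778 + 0.04902 + 0.065412 = 0.252702 m

0.253 m of thermosteric rise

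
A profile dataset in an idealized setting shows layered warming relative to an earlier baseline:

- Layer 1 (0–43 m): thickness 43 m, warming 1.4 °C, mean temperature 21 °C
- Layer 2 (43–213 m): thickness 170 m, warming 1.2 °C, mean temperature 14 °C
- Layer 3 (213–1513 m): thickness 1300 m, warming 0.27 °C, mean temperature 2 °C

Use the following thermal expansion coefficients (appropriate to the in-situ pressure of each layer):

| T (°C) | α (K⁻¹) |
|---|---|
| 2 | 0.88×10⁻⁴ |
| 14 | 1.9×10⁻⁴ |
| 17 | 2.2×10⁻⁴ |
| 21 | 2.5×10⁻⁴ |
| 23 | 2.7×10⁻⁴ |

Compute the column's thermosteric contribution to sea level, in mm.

Layer 1 at 21 °C → α = 2.5×10⁻⁴ K⁻¹
Layer 2 at 14 °C → α = 1.9×10⁻⁴ K⁻¹
Layer 3 at 2 °C → α = 0.88×10⁻⁴ K⁻¹
43 × 2.5×10⁻⁴ × 1.4 = 0.01505 m
170 × 1.9×10⁻⁴ × 1.2 = 0.03876 m
0.88×10⁻⁴ × 0.27 × 1300 = 0.030888 m
Δh = 0.01505 + 0.03876 + 0.030888 = 0.084698 m

Δh = 85 mm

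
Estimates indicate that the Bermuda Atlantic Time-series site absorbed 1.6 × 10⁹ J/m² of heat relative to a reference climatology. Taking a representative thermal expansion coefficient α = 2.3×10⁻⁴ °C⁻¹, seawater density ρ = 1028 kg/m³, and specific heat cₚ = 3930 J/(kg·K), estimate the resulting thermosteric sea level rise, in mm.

Δh = αQ/(ρcₚ) = 2.3×10⁻⁴ × 1.6×10⁹ / (1028 × 3930) ≈ 0.091088 m

Δh = 91.1 mm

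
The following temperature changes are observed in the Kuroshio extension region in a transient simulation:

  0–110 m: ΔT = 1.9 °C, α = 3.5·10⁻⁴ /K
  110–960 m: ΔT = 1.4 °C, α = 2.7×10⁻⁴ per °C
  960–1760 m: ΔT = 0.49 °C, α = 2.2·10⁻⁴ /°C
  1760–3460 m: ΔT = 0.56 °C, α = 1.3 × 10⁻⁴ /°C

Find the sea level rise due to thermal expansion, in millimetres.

Layer 1: 3.5×10⁻⁴ × 1.9 × 110 = 0.07315 m
Layer 2: 850 × 2.7×10⁻⁴ × 1.4 = 0.32130 m
0.49 × 2.2×10⁻⁴ × 800 = 0.08624 m
1760–3460 m: 1700 × 1.3×10⁻⁴ × 0.56 = 0.12376 m
Δh = 0.07315 + 0.32130 + 0.08624 + 0.12376 = 0.60445 m

Δh = 600 mm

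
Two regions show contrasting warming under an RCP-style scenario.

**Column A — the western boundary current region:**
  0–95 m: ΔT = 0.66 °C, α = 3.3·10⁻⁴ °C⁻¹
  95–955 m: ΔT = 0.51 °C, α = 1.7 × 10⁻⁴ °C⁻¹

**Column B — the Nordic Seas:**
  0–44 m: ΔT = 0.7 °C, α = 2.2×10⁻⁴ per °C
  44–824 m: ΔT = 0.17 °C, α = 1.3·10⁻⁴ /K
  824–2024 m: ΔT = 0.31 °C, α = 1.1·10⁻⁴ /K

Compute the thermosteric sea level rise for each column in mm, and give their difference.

A 0–95 m: 0.66 × 3.3×10⁻⁴ × 95 = 0.020691 m
A Layer 2: 860 × 1.7×10⁻⁴ × 0.51 = 0.074562 m
A total: 0.095253 m
B Layer 1: 0.7 × 2.2×10⁻⁴ × 44 = 0.006776 m
B Layer 2: 1.3×10⁻⁴ × 780 × 0.17 = 0.017238 m
B 824–2024 m: 0.31 × 1200 × 1.1×10⁻⁴ = 0.04092 m
B total: 0.064934 m
Difference: 0.095253 − 0.064934 = 0.030319 m

Δh_A ≈ 95 mm, Δh_B ≈ 65 mm; difference ≈ 30 mm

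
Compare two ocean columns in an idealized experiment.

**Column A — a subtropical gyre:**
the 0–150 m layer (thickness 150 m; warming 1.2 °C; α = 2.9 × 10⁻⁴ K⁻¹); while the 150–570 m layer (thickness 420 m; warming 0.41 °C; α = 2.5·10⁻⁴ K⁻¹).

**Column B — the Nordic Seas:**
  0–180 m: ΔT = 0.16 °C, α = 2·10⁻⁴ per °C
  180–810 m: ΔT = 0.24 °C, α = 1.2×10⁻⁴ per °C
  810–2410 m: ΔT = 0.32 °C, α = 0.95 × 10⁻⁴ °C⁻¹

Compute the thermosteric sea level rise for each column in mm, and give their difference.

A 1.2 × 2.9×10⁻⁴ × 150 = 0.05220 m
A 150–570 m: 2.5×10⁻⁴ × 0.41 × 420 = 0.04305 m
A total: 0.09525 m
B 180 × 2×10⁻⁴ × 0.16 = 0.00576 m
B Layer 2: 630 × 0.24 × 1.2×10⁻⁴ = 0.018144 m
B Layer 3: 0.95×10⁻⁴ × 0.32 × 1600 = 0.04864 m
B total: 0.072544 m
Difference: 0.09525 − 0.072544 = 0.022706 m

A: 95 mm; B: 73 mm; difference 23 mm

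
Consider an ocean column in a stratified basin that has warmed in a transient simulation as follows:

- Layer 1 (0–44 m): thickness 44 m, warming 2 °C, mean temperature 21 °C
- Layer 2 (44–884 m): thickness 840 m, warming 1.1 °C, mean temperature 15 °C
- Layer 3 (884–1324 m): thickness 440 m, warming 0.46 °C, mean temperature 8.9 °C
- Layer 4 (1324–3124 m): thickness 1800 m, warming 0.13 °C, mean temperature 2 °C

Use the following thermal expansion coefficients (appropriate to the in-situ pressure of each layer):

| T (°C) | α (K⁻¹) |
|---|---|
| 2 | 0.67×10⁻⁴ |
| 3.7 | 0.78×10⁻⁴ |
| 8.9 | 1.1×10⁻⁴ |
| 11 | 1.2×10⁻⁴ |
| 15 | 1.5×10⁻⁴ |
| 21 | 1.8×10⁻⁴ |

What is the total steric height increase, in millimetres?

Layer 1 at 21 °C → α = 1.8×10⁻⁴ K⁻¹
Layer 2 at 15 °C → α = 1.5×10⁻⁴ K⁻¹
Layer 3 at 8.9 °C → α = 1.1×10⁻⁴ K⁻¹
Layer 4 at 2 °C → α = 0.67×10⁻⁴ K⁻¹
0–44 m: 2 × 1.8×10⁻⁴ × 44 = 0.01584 m
44–884 m: 840 × 1.5×10⁻⁴ × 1.1 = 0.13860 m
1.1×10⁻⁴ × 0.46 × 440 = 0.022264 m
1324–3124 m: 0.67×10⁻⁴ × 0.13 × 1800 = 0.015678 m
Δh = 0.01584 + 0.13860 + 0.022264 + 0.015678 = 0.192382 m

Δh ≈ 192 mm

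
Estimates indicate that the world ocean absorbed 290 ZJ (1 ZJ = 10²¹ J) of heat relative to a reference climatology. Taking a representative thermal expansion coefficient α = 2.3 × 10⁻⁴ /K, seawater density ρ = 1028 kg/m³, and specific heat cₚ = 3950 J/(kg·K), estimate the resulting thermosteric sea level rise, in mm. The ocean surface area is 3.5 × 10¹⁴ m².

46.9 mm of thermosteric rise

Per unit area: Q = 290×10²¹ / (3.5×10¹⁴) ≈ 8.286×10⁸ J/m²
Δh = αQ/(ρcₚ) = 2.3×10⁻⁴ × 8.286×10⁸ / (1028 × 3950) ≈ 0.046933 m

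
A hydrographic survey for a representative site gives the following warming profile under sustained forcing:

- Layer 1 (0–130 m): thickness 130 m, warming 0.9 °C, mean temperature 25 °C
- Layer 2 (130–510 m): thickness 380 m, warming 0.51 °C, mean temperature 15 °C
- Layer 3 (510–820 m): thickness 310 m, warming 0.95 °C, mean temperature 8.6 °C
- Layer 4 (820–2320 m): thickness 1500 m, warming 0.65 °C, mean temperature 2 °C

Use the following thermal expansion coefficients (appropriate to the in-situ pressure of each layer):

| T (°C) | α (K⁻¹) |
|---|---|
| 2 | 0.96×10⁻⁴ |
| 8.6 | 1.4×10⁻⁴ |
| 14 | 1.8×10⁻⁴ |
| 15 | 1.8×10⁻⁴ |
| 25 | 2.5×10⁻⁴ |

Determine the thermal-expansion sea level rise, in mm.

Layer 1 at 25 °C → α = 2.5×10⁻⁴ K⁻¹
Layer 2 at 15 °C → α = 1.8×10⁻⁴ K⁻¹
Layer 3 at 8.6 °C → α = 1.4×10⁻⁴ K⁻¹
Layer 4 at 2 °C → α = 0.96×10⁻⁴ K⁻¹
0–130 m: 2.5×10⁻⁴ × 0.9 × 130 = 0.02925 m
380 × 1.8×10⁻⁴ × 0.51 = 0.034884 m
Layer 3: 1.4×10⁻⁴ × 310 × 0.95 = 0.04123 m
Layer 4: 0.65 × 1500 × 0.96×10⁻⁴ = 0.09360 m
Δh = 0.02925 + 0.034884 + 0.04123 + 0.09360 = 0.198964 m

Δh ≈ 199 mm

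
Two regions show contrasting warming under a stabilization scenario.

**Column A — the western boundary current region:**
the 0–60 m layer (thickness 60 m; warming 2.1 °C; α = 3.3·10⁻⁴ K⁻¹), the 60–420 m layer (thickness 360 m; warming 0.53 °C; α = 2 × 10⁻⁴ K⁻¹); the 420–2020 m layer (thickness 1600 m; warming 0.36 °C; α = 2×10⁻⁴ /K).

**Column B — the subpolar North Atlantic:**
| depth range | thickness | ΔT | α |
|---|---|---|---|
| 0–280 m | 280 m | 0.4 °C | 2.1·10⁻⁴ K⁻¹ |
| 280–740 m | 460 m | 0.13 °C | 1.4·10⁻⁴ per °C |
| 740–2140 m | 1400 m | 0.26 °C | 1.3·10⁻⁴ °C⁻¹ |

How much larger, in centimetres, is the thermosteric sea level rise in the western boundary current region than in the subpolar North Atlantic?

11.6 cm

A 0–60 m: 2.1 × 3.3×10⁻⁴ × 60 = 0.04158 m
A 60–420 m: 360 × 0.53 × 2×10⁻⁴ = 0.03816 m
A 420–2020 m: 0.36 × 2×10⁻⁴ × 1600 = 0.11520 m
A total: 0.19494 m
B Layer 1: 280 × 0.4 × 2.1×10⁻⁴ = 0.02352 m
B 460 × 0.13 × 1.4×10⁻⁴ = 0.008372 m
B 0.26 × 1.3×10⁻⁴ × 1400 = 0.04732 m
B total: 0.079212 m
Difference: 0.19494 − 0.079212 = 0.115728 m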